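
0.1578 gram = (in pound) 0.0003479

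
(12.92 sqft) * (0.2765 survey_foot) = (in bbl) 0.6363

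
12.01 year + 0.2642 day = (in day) 4384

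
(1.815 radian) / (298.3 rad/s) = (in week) 1.006e-08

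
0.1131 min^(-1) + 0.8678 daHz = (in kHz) 0.00868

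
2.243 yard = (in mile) 0.001274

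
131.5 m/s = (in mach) 0.3862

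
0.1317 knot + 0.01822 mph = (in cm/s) 7.59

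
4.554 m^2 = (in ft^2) 49.02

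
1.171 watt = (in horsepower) 0.00157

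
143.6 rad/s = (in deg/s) 8228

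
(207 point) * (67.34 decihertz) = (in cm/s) 49.18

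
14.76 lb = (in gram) 6695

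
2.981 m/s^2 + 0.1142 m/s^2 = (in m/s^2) 3.095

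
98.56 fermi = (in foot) 3.234e-13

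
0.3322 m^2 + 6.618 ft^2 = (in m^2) 0.947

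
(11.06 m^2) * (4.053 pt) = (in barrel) 0.09947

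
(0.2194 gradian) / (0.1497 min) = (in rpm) 0.003664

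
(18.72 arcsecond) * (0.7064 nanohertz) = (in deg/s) 3.673e-12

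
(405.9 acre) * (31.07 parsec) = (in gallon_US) 4.16e+26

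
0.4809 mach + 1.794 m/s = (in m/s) 165.5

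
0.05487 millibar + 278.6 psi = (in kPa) 1921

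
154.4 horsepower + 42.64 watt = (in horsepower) 154.5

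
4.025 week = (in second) 2.434e+06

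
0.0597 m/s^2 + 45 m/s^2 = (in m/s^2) 45.06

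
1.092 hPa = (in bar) 0.001092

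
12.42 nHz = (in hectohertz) 1.242e-10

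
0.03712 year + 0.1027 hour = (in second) 1.171e+06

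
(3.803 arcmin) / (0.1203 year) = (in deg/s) 1.671e-08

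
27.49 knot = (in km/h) 50.91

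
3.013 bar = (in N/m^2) 3.013e+05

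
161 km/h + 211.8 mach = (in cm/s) 7.216e+06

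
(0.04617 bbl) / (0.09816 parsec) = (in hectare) 2.423e-22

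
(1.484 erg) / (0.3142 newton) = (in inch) 1.859e-05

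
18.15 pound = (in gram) 8233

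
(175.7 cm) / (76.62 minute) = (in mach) 1.122e-06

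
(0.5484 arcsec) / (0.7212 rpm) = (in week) 5.821e-11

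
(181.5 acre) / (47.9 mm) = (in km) 1.533e+04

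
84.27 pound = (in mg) 3.822e+07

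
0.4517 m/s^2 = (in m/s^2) 0.4517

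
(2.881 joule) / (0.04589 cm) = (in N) 6278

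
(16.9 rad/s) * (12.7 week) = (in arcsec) 2.677e+13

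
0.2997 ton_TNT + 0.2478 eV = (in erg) 1.254e+16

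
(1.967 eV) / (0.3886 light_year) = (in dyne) 8.572e-30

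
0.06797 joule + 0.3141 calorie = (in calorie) 0.3303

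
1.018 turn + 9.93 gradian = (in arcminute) 2.253e+04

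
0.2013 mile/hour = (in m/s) 0.08999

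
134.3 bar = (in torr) 1.007e+05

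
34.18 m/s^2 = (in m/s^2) 34.18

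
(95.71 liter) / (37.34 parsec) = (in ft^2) 8.941e-19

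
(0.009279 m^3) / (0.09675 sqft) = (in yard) 1.129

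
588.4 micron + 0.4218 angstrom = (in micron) 588.4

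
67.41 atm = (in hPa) 6.83e+04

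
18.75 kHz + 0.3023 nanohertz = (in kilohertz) 18.75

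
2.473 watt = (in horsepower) 0.003316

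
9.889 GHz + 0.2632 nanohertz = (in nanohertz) 9.889e+18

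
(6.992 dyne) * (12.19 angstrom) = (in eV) 5.32e+05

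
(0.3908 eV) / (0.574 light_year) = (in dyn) 1.153e-30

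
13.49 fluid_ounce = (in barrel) 0.002509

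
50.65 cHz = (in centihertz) 50.65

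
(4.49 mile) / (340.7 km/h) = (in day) 0.0008837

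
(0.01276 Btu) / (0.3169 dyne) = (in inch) 1.673e+08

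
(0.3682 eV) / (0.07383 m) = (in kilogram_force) 8.148e-20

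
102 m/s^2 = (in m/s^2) 102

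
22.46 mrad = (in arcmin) 77.21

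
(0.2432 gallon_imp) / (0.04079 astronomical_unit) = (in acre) 4.477e-17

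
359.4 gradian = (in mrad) 5645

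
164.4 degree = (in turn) 0.4567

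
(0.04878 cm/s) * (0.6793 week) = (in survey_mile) 0.1245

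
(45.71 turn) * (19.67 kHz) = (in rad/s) 5.649e+06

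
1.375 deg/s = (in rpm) 0.2292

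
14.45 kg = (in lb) 31.86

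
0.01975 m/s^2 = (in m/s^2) 0.01975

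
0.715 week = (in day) 5.005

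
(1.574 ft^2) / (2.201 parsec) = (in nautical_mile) 1.163e-21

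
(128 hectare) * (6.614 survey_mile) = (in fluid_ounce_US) 4.607e+14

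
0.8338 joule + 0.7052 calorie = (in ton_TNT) 9.045e-10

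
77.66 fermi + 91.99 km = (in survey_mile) 57.16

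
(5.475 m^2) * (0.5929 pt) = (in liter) 1.145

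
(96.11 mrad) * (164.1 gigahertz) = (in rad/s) 1.577e+10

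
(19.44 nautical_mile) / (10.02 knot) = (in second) 6984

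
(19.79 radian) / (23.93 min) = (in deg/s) 0.7897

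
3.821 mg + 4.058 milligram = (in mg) 7.879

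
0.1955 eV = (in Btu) 2.969e-23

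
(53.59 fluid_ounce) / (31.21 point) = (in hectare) 1.439e-05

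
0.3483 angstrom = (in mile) 2.164e-14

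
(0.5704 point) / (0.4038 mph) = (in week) 1.843e-09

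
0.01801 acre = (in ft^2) 784.5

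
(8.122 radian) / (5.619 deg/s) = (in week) 0.0001369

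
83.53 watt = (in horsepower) 0.112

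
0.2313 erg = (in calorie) 5.528e-09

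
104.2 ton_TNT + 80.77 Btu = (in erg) 4.36e+18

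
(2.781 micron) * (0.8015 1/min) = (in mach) 1.091e-10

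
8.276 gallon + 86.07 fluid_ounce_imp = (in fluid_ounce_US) 1142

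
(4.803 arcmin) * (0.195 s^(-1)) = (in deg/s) 0.01561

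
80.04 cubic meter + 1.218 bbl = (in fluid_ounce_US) 2.713e+06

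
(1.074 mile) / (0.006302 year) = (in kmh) 0.03131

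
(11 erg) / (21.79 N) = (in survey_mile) 3.137e-11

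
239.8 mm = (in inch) 9.441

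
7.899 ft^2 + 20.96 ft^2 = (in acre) 0.0006625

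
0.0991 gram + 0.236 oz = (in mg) 6790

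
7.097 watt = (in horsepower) 0.009517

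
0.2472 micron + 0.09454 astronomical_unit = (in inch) 5.568e+11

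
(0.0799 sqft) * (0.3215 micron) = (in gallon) 6.304e-07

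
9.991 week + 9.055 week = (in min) 1.92e+05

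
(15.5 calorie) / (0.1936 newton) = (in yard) 366.3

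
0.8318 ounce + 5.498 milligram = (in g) 23.59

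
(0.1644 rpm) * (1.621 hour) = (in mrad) 1.005e+05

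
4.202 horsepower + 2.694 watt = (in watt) 3136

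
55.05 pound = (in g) 2.497e+04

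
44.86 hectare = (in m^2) 4.486e+05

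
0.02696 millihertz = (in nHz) 2.696e+04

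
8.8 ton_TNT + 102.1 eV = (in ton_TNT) 8.8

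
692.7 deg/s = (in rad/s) 12.09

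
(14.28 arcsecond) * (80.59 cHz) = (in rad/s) 5.579e-05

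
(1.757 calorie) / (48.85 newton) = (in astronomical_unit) 1.006e-12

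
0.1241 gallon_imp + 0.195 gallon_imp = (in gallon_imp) 0.3191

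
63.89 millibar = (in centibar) 6.389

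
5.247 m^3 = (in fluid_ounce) 1.774e+05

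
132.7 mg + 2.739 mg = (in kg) 0.0001354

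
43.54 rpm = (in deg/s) 261.2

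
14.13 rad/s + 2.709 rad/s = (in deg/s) 964.8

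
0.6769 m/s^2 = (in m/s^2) 0.6769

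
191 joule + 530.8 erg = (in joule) 191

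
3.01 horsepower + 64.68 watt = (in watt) 2309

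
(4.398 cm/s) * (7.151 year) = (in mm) 9.918e+09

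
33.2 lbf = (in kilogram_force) 15.06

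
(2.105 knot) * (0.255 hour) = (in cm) 9.941e+04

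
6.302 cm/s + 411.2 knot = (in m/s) 211.6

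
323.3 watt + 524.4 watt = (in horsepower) 1.137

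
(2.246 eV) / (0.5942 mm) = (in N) 6.056e-16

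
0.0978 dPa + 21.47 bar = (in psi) 311.4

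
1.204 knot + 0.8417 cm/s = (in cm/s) 62.78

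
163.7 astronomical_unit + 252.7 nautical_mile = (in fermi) 2.449e+28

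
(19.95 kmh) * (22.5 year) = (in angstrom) 3.932e+19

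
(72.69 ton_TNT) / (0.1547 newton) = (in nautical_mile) 1.062e+09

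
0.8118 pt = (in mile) 1.78e-07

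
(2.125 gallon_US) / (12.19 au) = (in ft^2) 4.748e-14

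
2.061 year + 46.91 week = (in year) 2.961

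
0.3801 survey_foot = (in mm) 115.9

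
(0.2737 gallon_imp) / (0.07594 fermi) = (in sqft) 1.764e+14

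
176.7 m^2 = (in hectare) 0.01767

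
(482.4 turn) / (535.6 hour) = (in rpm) 0.01501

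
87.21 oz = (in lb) 5.451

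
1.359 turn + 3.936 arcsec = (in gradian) 543.6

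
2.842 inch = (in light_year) 7.63e-18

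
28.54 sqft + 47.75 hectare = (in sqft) 5.14e+06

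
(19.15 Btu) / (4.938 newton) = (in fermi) 4.092e+18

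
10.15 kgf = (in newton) 99.54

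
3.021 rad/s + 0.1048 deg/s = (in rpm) 28.87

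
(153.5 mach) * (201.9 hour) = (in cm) 3.799e+12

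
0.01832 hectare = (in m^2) 183.2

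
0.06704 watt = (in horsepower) 8.99e-05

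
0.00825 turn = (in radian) 0.05184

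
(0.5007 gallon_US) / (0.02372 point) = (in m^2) 226.5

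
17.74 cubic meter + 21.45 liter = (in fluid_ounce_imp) 6.251e+05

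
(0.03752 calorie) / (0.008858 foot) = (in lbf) 13.07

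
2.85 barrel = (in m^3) 0.4531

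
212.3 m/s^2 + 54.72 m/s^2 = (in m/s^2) 267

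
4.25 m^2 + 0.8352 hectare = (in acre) 2.065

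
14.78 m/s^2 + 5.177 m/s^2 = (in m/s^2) 19.96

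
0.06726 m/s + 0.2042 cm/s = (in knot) 0.1347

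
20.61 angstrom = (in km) 2.061e-12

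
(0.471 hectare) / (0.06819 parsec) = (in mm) 2.238e-09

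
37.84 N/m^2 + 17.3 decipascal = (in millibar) 0.3957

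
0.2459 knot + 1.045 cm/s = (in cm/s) 13.7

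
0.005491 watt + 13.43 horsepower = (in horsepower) 13.43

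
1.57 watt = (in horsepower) 0.002105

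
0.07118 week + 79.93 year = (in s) 2.521e+09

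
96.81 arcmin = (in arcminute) 96.81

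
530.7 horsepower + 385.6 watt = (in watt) 3.961e+05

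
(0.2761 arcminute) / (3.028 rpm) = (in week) 4.188e-10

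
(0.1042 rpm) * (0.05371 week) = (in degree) 2.031e+04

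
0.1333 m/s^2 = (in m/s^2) 0.1333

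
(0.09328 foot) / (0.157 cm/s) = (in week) 2.994e-05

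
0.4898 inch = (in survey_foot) 0.04082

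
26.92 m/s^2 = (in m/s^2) 26.92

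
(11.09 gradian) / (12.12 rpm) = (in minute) 0.002288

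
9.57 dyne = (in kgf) 9.759e-06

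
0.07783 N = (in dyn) 7783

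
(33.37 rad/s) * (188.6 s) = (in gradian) 4.007e+05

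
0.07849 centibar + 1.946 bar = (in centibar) 194.7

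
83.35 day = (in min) 1.2e+05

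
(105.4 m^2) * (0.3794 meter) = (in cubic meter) 39.99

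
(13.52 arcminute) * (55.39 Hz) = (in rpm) 2.08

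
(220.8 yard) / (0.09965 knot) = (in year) 0.0001249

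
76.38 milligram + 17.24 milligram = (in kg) 9.362e-05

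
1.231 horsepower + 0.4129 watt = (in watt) 918.4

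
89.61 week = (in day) 627.3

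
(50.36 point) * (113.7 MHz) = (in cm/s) 2.02e+08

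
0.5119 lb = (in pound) 0.5119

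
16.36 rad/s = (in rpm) 156.2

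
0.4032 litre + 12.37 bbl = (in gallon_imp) 432.7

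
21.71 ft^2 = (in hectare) 0.0002017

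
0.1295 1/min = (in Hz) 0.002158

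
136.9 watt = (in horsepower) 0.1836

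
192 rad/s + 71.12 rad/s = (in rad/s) 263.1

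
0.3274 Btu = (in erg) 3.454e+09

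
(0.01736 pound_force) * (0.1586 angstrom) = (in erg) 1.225e-05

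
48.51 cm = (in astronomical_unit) 3.243e-12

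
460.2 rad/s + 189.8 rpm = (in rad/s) 480.1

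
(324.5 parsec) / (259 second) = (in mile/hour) 8.648e+16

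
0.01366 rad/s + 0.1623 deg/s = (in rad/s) 0.01649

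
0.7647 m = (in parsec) 2.478e-17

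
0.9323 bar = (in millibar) 932.3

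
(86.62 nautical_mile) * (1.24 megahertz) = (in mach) 5.842e+08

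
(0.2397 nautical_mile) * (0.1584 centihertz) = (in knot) 1.367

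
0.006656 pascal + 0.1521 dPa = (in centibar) 2.187e-05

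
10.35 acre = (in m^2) 4.188e+04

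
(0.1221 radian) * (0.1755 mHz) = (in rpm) 0.0002046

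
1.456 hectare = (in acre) 3.598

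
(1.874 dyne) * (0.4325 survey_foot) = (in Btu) 2.342e-09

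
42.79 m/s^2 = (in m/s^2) 42.79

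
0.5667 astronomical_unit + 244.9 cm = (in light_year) 8.961e-06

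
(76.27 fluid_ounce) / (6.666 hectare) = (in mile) 2.103e-11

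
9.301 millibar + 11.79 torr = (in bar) 0.02502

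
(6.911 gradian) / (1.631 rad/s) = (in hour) 1.849e-05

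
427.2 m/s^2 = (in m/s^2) 427.2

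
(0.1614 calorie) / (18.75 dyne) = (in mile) 2.238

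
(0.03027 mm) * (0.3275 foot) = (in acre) 7.467e-10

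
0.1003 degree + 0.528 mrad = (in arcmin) 7.833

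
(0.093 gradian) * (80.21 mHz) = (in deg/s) 0.006714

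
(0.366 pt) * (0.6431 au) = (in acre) 3070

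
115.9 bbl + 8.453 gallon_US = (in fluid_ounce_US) 6.242e+05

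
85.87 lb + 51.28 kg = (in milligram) 9.023e+07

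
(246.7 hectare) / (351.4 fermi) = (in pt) 1.99e+22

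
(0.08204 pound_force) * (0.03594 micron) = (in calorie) 3.135e-09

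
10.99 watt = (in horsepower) 0.01474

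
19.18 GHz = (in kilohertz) 1.918e+07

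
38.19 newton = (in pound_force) 8.585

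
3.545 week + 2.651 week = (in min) 6.246e+04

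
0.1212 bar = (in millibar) 121.2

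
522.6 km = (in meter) 5.226e+05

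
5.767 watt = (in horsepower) 0.007734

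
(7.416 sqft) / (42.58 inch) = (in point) 1806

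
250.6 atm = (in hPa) 2.539e+05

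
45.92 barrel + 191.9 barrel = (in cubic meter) 37.81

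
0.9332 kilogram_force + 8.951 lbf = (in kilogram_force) 4.993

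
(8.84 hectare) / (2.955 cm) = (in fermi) 2.992e+21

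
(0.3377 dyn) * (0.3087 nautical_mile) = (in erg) 1.931e+04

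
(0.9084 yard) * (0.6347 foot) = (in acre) 3.971e-05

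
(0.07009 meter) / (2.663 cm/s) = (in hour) 0.0007311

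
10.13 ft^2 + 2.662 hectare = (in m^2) 2.662e+04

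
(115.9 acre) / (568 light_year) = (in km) 8.728e-17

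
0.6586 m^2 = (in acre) 0.0001627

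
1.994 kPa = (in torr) 14.96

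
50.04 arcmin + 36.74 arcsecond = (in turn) 0.002345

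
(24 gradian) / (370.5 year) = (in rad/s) 3.227e-11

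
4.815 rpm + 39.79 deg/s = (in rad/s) 1.199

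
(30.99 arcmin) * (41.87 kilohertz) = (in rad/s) 377.4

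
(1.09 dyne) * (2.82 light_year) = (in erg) 2.908e+18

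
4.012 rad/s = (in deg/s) 229.9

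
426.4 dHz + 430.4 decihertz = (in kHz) 0.08568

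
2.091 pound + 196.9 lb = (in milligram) 9.026e+07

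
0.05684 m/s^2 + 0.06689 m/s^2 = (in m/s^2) 0.1237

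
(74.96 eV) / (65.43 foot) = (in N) 6.022e-19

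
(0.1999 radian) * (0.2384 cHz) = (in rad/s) 0.0004766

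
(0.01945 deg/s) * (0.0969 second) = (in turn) 5.235e-06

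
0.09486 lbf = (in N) 0.422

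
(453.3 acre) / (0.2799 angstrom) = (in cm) 6.554e+18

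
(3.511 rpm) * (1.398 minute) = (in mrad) 3.084e+04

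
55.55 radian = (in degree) 3183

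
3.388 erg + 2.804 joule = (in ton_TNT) 6.702e-10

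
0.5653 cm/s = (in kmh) 0.02035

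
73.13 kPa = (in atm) 0.7217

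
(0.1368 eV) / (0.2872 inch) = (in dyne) 3.005e-13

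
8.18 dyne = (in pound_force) 1.839e-05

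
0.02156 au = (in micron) 3.225e+15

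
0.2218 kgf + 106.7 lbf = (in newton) 476.8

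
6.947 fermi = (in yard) 7.597e-15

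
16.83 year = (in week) 877.6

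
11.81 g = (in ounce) 0.4166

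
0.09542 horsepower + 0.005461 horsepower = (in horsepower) 0.1009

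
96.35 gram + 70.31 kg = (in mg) 7.041e+07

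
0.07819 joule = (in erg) 7.819e+05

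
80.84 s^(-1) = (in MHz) 8.084e-05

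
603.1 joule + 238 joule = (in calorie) 201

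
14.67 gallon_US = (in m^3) 0.05553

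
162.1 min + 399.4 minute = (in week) 0.0557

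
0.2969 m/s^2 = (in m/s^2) 0.2969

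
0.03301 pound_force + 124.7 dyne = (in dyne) 1.481e+04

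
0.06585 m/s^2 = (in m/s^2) 0.06585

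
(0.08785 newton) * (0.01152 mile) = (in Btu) 0.001544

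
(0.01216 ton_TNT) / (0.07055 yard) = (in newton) 7.887e+08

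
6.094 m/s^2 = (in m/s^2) 6.094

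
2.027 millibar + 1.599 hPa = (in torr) 2.72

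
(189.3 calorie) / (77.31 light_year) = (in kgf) 1.104e-16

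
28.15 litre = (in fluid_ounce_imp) 990.7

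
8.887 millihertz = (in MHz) 8.887e-09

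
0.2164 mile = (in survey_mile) 0.2164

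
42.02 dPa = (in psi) 0.0006094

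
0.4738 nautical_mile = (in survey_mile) 0.5452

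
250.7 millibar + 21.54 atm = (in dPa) 2.208e+07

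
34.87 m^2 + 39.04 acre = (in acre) 39.05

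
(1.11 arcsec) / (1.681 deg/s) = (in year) 5.816e-12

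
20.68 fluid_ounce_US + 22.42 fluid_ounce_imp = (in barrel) 0.007853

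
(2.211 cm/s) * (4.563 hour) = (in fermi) 3.632e+17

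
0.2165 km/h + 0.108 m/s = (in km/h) 0.6053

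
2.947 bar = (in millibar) 2947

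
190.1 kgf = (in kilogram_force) 190.1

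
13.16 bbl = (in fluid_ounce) 7.075e+04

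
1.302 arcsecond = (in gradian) 0.0004019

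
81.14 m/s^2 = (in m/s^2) 81.14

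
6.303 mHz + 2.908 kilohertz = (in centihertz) 2.908e+05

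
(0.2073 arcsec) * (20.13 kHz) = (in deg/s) 1.159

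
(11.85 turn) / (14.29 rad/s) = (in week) 8.615e-06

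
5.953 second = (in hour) 0.001654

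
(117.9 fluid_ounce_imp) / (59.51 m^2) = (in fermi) 5.629e+10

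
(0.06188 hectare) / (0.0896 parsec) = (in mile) 1.391e-16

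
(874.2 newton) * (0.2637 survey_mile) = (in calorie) 8.867e+04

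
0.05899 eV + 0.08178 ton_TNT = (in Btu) 3.243e+05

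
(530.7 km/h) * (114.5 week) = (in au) 0.06824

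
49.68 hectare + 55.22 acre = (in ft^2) 7.753e+06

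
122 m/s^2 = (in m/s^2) 122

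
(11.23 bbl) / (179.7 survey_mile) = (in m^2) 6.174e-06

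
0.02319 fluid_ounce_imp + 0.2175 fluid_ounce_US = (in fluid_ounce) 0.2398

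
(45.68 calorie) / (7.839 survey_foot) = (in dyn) 7.999e+06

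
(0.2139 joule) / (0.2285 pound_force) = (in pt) 596.5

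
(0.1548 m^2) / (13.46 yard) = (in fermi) 1.258e+13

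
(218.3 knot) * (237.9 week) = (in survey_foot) 5.301e+10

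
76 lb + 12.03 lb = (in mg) 3.993e+07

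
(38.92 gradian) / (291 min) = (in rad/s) 3.501e-05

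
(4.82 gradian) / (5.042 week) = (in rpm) 2.371e-07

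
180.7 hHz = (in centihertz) 1.807e+06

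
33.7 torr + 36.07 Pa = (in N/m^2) 4529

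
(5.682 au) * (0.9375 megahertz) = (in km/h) 2.869e+18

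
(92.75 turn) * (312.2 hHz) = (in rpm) 1.737e+08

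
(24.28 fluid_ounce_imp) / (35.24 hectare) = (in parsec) 6.344e-26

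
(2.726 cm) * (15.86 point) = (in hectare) 1.525e-08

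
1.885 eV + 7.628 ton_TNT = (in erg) 3.192e+17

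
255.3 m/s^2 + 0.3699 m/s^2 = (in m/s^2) 255.7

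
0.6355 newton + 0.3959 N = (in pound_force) 0.2319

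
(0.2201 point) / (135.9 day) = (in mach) 1.942e-14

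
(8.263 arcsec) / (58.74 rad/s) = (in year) 2.163e-14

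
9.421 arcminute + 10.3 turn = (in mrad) 6.472e+04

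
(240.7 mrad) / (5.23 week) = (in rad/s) 7.61e-08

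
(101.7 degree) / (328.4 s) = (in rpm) 0.05161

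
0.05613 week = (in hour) 9.43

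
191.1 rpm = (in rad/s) 20.01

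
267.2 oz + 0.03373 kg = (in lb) 16.77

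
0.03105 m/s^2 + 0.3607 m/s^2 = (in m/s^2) 0.3918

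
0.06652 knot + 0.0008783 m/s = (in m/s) 0.0351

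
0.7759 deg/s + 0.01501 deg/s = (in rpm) 0.1318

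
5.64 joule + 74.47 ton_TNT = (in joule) 3.116e+11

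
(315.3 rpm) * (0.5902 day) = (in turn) 2.68e+05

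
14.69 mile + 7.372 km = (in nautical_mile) 16.75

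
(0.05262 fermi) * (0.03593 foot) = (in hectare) 5.763e-23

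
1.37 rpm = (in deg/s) 8.22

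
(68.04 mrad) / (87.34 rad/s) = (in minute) 1.298e-05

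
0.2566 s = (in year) 8.137e-09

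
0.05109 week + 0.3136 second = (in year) 0.0009798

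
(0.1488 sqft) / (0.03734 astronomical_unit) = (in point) 7.015e-09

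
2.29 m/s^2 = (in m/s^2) 2.29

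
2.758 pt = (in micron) 973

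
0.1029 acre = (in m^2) 416.4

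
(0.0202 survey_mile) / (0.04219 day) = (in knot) 0.01734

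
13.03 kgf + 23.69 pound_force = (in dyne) 2.332e+07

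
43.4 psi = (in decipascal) 2.992e+06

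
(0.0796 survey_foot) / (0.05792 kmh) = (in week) 2.493e-06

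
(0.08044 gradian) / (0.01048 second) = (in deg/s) 6.908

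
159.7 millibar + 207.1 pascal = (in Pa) 1.618e+04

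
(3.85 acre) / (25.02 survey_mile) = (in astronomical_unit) 2.587e-12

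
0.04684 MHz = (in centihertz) 4.684e+06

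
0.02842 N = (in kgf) 0.002898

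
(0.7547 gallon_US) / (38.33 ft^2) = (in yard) 0.0008774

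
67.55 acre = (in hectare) 27.34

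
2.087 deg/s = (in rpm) 0.3478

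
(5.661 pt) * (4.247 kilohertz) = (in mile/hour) 18.97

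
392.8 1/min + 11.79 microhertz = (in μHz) 6.547e+06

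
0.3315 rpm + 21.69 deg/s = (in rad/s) 0.4133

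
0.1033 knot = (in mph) 0.1189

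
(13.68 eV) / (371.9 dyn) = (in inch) 2.32e-14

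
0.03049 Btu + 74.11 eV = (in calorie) 7.688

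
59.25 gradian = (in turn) 0.1481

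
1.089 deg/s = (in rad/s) 0.01901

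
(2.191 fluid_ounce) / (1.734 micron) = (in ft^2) 402.2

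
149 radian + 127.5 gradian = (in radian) 151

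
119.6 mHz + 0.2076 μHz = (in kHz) 0.0001196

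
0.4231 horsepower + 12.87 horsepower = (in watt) 9913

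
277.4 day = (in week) 39.63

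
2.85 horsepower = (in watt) 2125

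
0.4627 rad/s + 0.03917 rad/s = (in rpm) 4.793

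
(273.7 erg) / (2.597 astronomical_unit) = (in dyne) 7.045e-12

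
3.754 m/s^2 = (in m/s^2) 3.754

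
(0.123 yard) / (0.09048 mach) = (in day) 4.225e-08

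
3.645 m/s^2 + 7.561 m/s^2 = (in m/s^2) 11.21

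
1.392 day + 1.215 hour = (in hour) 34.62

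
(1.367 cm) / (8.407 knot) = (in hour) 8.78e-07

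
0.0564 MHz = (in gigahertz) 5.64e-05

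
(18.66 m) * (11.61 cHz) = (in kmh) 7.799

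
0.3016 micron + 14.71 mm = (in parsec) 4.767e-19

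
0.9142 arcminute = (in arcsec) 54.85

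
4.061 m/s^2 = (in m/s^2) 4.061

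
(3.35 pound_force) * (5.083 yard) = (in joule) 69.26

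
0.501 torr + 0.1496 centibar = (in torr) 1.623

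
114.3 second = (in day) 0.001323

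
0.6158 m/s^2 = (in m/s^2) 0.6158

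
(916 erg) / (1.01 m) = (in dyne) 9.069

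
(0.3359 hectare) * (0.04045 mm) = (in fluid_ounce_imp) 4782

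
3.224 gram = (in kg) 0.003224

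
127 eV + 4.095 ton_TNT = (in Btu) 1.624e+07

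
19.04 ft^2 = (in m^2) 1.769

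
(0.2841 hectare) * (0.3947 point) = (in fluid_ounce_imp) 1.392e+04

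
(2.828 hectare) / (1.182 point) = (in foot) 2.225e+08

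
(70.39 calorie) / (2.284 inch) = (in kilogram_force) 517.7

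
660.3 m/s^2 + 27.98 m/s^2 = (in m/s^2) 688.3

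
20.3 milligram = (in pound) 4.475e-05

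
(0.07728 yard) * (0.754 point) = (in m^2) 1.88e-05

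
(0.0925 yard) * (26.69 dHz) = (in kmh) 0.8127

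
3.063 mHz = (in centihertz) 0.3063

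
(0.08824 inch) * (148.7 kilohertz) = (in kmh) 1200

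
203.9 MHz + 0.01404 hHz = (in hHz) 2.039e+06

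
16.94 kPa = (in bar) 0.1694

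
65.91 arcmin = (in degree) 1.098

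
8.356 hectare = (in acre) 20.65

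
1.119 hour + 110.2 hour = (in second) 4.007e+05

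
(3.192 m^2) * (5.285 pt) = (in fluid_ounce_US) 201.2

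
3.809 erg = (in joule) 3.809e-07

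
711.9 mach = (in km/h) 8.726e+05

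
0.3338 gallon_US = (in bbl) 0.007948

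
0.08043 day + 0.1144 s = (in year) 0.0002204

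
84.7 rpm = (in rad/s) 8.87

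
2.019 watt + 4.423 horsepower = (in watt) 3300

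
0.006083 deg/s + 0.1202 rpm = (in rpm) 0.1212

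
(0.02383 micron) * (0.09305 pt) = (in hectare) 7.822e-17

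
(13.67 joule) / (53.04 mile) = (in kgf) 1.633e-05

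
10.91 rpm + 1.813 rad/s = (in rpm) 28.22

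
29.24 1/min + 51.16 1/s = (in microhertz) 5.165e+07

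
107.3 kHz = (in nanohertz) 1.073e+14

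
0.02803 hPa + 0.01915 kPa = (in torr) 0.1647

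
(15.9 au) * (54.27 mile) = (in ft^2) 2.236e+18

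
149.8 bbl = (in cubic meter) 23.82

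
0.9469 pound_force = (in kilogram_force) 0.4295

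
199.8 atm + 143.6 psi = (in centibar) 2.123e+04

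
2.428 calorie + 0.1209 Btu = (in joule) 137.7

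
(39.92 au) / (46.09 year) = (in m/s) 4109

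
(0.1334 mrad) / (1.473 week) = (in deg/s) 8.58e-09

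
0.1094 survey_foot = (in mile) 2.072e-05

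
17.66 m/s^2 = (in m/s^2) 17.66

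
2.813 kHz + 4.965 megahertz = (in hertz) 4.968e+06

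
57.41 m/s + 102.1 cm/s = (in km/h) 210.4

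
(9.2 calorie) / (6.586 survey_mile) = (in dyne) 363.2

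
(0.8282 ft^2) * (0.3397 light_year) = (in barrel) 1.555e+15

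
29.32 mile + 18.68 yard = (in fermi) 4.72e+19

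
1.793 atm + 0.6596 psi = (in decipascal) 1.862e+06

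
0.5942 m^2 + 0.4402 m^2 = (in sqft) 11.13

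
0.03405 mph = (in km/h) 0.0548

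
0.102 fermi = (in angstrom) 1.02e-06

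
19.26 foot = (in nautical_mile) 0.00317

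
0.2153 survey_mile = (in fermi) 3.465e+17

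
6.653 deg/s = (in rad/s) 0.1161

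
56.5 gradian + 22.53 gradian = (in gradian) 79.03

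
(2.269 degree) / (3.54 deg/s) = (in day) 7.419e-06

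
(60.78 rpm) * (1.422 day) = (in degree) 4.48e+07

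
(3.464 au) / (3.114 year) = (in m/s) 5277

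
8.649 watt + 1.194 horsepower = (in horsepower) 1.206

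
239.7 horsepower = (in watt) 1.787e+05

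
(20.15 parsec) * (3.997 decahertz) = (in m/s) 2.485e+19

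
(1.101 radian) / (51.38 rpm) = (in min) 0.00341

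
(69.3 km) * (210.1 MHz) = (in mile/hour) 3.257e+13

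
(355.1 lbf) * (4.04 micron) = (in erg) 6.381e+04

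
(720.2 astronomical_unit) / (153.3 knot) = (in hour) 3.795e+08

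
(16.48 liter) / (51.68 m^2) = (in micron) 318.9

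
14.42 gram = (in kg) 0.01442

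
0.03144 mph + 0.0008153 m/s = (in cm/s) 1.487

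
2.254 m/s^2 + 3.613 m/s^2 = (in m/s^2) 5.867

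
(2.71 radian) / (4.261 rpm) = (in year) 1.926e-07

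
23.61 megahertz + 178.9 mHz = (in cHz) 2.361e+09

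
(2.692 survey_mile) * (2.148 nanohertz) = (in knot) 1.809e-05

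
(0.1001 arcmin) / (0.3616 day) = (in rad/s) 9.32e-10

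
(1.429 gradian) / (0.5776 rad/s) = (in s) 0.03886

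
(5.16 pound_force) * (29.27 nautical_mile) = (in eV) 7.766e+24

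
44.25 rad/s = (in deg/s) 2535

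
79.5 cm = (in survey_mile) 0.000494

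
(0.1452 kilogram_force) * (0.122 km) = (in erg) 1.737e+09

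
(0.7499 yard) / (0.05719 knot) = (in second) 23.31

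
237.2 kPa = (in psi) 34.4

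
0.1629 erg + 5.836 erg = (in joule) 5.999e-07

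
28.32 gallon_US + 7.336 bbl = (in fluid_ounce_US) 4.306e+04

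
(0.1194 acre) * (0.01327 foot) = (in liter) 1954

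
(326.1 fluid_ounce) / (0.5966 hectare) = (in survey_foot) 5.303e-06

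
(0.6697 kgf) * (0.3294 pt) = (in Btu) 7.234e-07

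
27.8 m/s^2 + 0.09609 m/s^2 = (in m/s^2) 27.9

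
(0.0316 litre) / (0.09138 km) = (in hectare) 3.458e-11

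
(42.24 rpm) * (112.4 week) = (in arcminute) 1.034e+12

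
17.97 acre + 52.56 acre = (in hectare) 28.54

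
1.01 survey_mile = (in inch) 6.399e+04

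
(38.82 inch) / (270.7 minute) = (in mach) 1.783e-07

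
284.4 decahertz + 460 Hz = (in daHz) 330.4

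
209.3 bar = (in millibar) 2.093e+05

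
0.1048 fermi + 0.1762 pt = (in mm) 0.06216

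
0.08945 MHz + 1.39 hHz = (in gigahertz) 8.959e-05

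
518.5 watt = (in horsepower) 0.6953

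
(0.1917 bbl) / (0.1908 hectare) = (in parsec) 5.177e-22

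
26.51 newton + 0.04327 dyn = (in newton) 26.51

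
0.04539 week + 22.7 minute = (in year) 0.0009137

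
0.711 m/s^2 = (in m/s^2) 0.711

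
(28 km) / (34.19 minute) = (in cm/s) 1365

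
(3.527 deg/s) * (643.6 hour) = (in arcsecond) 2.942e+10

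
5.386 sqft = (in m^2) 0.5004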